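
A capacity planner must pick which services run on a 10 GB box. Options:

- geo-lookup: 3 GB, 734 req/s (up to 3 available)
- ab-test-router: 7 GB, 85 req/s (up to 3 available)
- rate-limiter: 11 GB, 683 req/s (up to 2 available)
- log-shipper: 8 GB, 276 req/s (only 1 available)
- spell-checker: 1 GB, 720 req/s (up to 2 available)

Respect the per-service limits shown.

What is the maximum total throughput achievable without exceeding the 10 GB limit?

Greedy by ratio would take 2×geo-lookup + 2×spell-checker: 8 GB used, total 2908.
The 1 GB tied up in spell-checker is better spent on geo-lookup — total rises to 2922 (10 GB).
Nothing else within 10 GB beats 2922.

2922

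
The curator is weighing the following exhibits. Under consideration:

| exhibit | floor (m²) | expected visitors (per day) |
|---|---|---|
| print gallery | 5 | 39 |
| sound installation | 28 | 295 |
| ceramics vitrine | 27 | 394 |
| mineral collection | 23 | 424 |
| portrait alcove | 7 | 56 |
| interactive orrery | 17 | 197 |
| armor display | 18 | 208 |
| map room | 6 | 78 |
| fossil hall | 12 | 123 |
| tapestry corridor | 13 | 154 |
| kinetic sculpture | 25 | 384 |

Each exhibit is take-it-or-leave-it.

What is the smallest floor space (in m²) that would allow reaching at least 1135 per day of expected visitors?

75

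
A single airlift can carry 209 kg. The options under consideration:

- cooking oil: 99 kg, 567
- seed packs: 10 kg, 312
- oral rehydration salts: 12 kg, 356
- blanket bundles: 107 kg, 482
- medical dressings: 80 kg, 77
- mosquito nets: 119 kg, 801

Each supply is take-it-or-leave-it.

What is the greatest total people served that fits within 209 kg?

The ratio ordering already packs tightly: seed packs + oral rehydration salts + mosquito nets, 141 kg, 1469.
Next best is cooking oil + seed packs + oral rehydration salts + medical dressings at 1312 (201 kg) — short by 157.

1469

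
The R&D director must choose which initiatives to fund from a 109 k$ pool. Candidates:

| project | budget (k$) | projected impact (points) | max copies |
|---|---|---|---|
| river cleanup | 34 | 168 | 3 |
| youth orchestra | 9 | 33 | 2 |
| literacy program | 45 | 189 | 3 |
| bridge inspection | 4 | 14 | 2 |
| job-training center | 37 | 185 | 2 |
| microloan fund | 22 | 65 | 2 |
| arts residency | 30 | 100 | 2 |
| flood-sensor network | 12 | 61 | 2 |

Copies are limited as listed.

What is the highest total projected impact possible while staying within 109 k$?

538

Filling by ratio: youth orchestra + 2×job-training center + 2×flood-sensor network for 525, with 2 k$ left unused.
The 33 k$ tied up in youth orchestra and 2×flood-sensor network is better spent on river cleanup — total rises to 538 (108 k$).
Every other selection either busts 109 k$ or exceeds an availability limit or fails to beat 538.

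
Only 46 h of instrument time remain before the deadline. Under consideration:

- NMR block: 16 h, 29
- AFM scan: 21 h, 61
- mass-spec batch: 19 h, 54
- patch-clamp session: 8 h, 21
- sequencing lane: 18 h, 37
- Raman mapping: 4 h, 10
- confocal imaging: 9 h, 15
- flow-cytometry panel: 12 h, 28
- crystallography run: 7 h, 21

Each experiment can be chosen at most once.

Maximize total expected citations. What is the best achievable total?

125

Density check — crystallography run 3.00, AFM scan 2.90, mass-spec batch 2.84, patch-clamp session 2.62 are the best per h.
Filling by ratio: AFM scan + patch-clamp session + Raman mapping + crystallography run for 113, with 6 h left unused.
The 15 h tied up in patch-clamp session and crystallography run is better spent on mass-spec batch — total rises to 125 (44 h).
Next best is mass-spec batch + patch-clamp session + flow-cytometry panel + crystallography run at 124 (46 h) — short by 1.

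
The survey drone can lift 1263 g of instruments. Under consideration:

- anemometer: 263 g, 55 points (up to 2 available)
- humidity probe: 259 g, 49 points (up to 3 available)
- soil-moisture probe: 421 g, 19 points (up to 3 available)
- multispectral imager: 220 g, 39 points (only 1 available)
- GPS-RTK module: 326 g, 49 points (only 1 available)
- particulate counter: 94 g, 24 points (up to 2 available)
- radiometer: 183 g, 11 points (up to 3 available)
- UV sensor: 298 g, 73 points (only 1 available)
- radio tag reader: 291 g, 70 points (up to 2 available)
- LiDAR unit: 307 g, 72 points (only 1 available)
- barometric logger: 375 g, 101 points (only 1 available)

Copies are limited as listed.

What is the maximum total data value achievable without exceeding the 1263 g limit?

Density check — barometric logger 0.27, particulate counter 0.26, UV sensor 0.24 are the best per g.
Taking the top-ratio sensors first gives 2×particulate counter + UV sensor + radio tag reader + barometric logger for 292 (1152 g).
Replace 2×particulate counter with radio tag reader: the trade gains 22 net, giving 314 at 1255 g.
No other feasible combination exceeds 314.

314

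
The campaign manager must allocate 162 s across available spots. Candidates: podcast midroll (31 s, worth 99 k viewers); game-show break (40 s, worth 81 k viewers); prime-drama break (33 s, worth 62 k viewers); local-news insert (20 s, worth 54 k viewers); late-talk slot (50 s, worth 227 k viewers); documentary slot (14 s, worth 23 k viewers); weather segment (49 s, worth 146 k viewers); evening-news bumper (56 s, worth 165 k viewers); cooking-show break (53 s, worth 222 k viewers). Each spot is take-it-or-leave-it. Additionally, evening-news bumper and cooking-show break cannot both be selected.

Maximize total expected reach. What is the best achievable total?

602

Best packing: podcast midroll + local-news insert + late-talk slot + cooking-show break — 154 s, 602 total.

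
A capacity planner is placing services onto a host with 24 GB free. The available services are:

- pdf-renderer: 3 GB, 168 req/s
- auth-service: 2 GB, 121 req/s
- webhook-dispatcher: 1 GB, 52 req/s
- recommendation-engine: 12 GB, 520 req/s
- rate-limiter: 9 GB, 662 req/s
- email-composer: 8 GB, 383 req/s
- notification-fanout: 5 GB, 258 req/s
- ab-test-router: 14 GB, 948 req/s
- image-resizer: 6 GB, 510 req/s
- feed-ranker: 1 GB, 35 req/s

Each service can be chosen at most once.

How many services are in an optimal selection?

Best achievable throughput is 1678.
For example pdf-renderer + webhook-dispatcher + ab-test-router + image-resizer achieves it, using 24 GB.
Any selection reaching 1678 contains exactly 4 services.

4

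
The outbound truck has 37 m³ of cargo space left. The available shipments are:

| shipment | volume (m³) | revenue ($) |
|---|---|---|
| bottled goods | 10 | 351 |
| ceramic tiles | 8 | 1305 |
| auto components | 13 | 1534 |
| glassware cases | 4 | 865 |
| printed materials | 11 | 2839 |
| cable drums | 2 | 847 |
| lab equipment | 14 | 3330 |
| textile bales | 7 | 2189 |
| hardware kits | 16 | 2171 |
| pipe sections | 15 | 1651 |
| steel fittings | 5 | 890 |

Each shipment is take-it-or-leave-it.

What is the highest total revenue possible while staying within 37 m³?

9248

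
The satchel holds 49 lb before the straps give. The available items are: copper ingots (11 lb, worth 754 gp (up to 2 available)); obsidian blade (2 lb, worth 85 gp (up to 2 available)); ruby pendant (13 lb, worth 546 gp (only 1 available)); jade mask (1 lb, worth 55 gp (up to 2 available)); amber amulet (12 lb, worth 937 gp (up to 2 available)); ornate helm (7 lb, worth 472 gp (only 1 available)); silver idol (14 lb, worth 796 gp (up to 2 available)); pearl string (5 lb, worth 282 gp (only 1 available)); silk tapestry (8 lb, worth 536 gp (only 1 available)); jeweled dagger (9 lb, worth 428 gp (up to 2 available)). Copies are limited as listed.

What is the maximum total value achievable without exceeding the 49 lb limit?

Greedy by ratio would take 2×copper ingots + 2×jade mask + 2×amber amulet: 48 lb used, total 3492.
Dropping jade mask frees 1 lb; slotting in obsidian blade (2 lb) lifts the total to 3522 at 49 lb.
Nothing else within 49 lb beats 3522.

3522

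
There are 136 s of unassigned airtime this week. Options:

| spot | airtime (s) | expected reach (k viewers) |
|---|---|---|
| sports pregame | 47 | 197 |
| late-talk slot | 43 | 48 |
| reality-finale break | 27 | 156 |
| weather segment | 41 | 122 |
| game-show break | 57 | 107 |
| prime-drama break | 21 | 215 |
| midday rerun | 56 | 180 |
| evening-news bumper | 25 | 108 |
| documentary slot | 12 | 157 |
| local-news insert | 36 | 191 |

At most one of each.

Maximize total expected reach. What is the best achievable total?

833

Ranking by ratio (expected reach/s): documentary slot 13.08, prime-drama break 10.24, reality-finale break 5.78.
Greedy by ratio would take reality-finale break + prime-drama break + evening-news bumper + documentary slot + local-news insert: 121 s used, total 827.
Replace local-news insert with sports pregame: the trade gains 6 net, giving 833 at 132 s.
The spare 4 s is too small for any remaining spot, and no exchange beats 833.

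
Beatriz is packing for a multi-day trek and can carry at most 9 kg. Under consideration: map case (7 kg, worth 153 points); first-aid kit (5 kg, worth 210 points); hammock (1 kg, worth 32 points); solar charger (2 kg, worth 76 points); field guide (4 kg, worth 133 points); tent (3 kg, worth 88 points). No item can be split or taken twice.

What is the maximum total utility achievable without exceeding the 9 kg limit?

Density check — first-aid kit 42.00, solar charger 38.00, field guide 33.25 are the best per kg.
Taking the top-ratio items first gives first-aid kit + hammock + solar charger for 318 (8 kg).
The 3 kg tied up in hammock and solar charger is better spent on field guide — total rises to 343 (9 kg).
No other feasible combination exceeds 343.

343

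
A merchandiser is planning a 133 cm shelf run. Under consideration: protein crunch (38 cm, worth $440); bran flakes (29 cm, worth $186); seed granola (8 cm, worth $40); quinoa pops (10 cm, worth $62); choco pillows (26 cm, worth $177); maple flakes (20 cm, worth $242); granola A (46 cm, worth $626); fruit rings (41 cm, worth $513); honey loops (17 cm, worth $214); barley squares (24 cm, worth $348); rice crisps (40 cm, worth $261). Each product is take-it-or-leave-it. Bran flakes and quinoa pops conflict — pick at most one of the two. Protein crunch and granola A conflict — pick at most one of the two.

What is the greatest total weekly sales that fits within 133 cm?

1729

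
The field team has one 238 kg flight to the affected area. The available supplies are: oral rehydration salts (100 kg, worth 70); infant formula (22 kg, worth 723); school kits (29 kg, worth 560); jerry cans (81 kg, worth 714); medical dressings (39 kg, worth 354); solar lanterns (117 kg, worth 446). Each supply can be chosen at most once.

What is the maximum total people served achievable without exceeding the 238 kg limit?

Infant formula + school kits + jerry cans + medical dressings uses 171 of the 238 kg and totals 2351.
Next best is infant formula + school kits + medical dressings + solar lanterns at 2083 (207 kg) — short by 268.

2351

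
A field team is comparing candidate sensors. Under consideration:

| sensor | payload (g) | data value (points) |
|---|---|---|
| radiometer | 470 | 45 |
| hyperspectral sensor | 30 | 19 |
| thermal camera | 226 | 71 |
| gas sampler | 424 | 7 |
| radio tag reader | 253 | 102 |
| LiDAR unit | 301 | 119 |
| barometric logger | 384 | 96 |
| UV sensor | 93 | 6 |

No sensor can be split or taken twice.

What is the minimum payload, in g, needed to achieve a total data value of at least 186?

509

Look for the lowest-payload combination reaching 186.
hyperspectral sensor + thermal camera + radio tag reader: 192 data value at 509 g.
Below 509 g the best achievable stays under 186.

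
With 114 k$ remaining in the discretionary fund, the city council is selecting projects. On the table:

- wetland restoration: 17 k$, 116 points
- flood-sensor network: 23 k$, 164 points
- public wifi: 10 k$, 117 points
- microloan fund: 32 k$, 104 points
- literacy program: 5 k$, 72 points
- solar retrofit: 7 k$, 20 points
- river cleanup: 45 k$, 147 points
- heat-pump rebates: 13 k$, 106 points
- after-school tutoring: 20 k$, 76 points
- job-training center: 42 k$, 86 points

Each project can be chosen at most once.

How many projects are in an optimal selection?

The maximum projected impact within 114 k$ is 722.
wetland restoration + flood-sensor network + public wifi + literacy program + river cleanup + heat-pump rebates hits 722 at 113 k$.
All optima have 6 projects.

6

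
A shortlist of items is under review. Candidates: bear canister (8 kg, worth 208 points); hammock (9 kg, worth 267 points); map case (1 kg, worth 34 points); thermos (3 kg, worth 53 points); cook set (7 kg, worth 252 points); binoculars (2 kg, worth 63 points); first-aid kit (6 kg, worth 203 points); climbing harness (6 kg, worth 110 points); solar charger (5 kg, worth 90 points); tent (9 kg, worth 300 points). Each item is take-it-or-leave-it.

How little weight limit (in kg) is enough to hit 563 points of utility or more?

Minimise kg subject to total utility ≥ 563.
Taking map case + cook set + tent gives 586 (≥ 563) for 17 kg.
Any bundle with less than 17 kg falls short of 563.

17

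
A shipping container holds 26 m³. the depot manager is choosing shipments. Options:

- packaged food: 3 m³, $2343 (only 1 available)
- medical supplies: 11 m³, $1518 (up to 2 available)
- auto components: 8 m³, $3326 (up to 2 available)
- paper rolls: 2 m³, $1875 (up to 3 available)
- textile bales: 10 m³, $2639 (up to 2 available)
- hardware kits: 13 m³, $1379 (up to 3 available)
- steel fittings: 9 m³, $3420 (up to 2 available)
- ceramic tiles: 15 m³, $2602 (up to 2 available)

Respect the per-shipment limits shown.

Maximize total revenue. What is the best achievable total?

14714

Density check — paper rolls 937.50, packaged food 781.00, auto components 415.75 are the best per m³.
Taking the top-ratio shipments first gives packaged food + 2×auto components + 3×paper rolls for 14620 (25 m³).
The 8 m³ tied up in auto components is better spent on steel fittings — total rises to 14714 (26 m³).
Every other selection either busts 26 m³ or exceeds an availability limit or fails to beat 14714.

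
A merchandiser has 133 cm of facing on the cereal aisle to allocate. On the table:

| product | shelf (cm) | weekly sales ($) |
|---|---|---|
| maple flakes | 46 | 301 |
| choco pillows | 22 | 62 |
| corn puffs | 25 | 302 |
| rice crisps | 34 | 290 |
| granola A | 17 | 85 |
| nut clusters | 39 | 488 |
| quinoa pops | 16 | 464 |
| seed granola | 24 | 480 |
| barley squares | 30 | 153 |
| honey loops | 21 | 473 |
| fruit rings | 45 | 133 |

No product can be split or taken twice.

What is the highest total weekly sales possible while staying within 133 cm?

The ratio ordering already packs tightly: corn puffs + nut clusters + quinoa pops + seed granola + honey loops, 125 cm, 2207.
No other feasible combination exceeds 2207.

2207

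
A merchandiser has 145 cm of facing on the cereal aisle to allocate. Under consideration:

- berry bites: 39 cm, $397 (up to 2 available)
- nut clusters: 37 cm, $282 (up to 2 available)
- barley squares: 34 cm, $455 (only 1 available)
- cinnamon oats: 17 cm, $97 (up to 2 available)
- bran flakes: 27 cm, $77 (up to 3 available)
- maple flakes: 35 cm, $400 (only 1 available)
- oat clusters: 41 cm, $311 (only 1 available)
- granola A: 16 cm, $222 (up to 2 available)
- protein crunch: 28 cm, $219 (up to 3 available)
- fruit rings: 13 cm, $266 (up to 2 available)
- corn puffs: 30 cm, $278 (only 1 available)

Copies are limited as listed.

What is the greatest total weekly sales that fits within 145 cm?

Ranking by ratio (weekly sales/cm): fruit rings 20.46, granola A 13.88, barley squares 13.38.
The ratio ordering already packs tightly: barley squares + cinnamon oats + maple flakes + 2×granola A + 2×fruit rings, 144 cm, 1928.

1928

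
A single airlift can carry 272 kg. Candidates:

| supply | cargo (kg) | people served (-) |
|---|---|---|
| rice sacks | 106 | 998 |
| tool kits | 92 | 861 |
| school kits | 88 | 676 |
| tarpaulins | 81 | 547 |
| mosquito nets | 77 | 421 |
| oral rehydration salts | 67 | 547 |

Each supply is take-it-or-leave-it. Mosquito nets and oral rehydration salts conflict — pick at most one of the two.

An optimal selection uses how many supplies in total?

Optimal total is 2406.
For example rice sacks + tool kits + oral rehydration salts achieves it, using 265 kg.
All optima have 3 supplies.

3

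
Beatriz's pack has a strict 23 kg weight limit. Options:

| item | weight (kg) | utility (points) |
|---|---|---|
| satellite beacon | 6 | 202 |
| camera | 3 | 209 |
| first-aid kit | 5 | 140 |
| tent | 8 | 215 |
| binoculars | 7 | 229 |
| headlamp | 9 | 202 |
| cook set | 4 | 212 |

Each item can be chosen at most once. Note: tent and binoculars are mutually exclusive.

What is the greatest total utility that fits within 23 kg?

The ratio ordering already packs tightly: satellite beacon + camera + binoculars + cook set, 20 kg, 852.

852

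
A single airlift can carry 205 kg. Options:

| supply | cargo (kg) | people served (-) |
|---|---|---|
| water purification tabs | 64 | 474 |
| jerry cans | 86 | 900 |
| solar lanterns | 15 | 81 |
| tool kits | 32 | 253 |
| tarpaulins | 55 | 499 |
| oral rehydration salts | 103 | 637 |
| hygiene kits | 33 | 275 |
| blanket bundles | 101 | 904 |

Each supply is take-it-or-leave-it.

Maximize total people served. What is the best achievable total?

The ratio heuristic lands on jerry cans + solar lanterns + tarpaulins + hygiene kits (1755) but leaves 16 kg idle.
The 88 kg tied up in tarpaulins and hygiene kits is better spent on blanket bundles — total rises to 1885 (202 kg).
An exhaustive check of the 256 subsets confirms 1885.

1885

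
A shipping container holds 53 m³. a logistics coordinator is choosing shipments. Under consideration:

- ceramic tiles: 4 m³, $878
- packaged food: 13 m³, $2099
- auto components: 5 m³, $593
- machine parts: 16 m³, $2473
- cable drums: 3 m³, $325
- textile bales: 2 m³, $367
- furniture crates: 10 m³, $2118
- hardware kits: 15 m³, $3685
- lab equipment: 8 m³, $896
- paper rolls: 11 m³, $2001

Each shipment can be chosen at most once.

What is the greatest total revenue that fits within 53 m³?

10781

Density check — hardware kits 245.67, ceramic tiles 219.50, furniture crates 211.80 are the best per m³.
Taking the top-ratio shipments first gives ceramic tiles + auto components + cable drums + textile bales + furniture crates + hardware kits + paper rolls for 9967 (50 m³).
The 10 m³ tied up in auto components and cable drums and textile bales is better spent on packaged food — total rises to 10781 (53 m³).
Next best is machine parts + furniture crates + hardware kits + paper rolls at 10277 (52 m³) — short by 504.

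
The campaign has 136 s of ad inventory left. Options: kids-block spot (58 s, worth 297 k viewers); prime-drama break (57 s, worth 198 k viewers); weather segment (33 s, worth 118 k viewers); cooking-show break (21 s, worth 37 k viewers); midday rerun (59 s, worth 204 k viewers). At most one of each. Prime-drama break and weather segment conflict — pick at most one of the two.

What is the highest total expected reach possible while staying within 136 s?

The ratio heuristic lands on kids-block spot + weather segment + cooking-show break (452) but leaves 24 s idle.
Dropping weather segment frees 33 s; slotting in prime-drama break (57 s) lifts the total to 532 at 136 s.
No other feasible combination exceeds 532.

532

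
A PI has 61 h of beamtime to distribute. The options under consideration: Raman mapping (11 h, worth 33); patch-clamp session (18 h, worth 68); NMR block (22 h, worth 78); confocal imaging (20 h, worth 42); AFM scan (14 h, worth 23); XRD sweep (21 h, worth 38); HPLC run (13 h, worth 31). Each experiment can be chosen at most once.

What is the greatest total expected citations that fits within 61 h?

188

Taking the top-ratio experiments first gives Raman mapping + patch-clamp session + NMR block for 179 (51 h).
Dropping Raman mapping frees 11 h; slotting in confocal imaging (20 h) lifts the total to 188 at 60 h.
An exhaustive check of the 128 subsets confirms 188.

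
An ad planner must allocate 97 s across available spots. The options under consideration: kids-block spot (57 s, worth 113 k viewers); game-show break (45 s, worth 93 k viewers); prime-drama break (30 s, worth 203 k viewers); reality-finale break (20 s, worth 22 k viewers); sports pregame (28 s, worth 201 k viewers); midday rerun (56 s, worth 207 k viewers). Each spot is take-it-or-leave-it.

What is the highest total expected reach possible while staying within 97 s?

By expected reach per s: sports pregame 7.18, prime-drama break 6.77, midday rerun 3.70 lead.
Best packing: prime-drama break + reality-finale break + sports pregame — 78 s, 426 total.
Runner-up prime-drama break + midday rerun tops out at 410.

426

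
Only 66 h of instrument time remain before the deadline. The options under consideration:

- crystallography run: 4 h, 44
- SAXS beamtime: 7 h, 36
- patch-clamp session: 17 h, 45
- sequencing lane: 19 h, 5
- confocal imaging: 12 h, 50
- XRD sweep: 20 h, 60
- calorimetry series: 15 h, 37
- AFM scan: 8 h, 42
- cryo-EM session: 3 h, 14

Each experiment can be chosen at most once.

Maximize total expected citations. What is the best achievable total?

269

Ranking by ratio (expected citations/h): crystallography run 11.00, AFM scan 5.25, SAXS beamtime 5.14.
Taking the top-ratio experiments first gives crystallography run + SAXS beamtime + confocal imaging + XRD sweep + AFM scan + cryo-EM session for 246 (54 h).
The 3 h tied up in cryo-EM session is better spent on calorimetry series — total rises to 269 (66 h).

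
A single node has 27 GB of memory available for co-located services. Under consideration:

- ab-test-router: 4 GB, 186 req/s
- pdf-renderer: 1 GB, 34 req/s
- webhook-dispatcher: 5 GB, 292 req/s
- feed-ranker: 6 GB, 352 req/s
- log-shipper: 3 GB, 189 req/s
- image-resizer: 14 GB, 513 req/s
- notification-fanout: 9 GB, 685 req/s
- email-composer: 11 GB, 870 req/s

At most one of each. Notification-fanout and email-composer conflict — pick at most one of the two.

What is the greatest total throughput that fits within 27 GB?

1737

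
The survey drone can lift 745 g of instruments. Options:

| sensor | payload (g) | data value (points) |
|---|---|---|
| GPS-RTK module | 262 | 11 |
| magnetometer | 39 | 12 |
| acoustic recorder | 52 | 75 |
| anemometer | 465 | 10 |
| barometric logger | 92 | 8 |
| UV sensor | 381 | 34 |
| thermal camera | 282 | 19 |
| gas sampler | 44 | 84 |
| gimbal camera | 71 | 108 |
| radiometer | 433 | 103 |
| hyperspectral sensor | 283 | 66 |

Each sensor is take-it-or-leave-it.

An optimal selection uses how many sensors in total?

6

Optimal total is 390.
One optimal bundle: magnetometer + acoustic recorder + barometric logger + gas sampler + gimbal camera + radiometer (731 g).
Any selection reaching 390 contains exactly 6 sensors.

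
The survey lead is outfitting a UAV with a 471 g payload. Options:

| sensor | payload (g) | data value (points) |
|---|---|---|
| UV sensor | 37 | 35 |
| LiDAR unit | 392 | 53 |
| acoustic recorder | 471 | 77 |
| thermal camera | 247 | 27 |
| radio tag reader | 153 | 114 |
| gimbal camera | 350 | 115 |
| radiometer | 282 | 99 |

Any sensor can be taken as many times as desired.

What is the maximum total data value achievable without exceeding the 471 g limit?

Best packing: 12×UV sensor — 444 g, 420 total.

420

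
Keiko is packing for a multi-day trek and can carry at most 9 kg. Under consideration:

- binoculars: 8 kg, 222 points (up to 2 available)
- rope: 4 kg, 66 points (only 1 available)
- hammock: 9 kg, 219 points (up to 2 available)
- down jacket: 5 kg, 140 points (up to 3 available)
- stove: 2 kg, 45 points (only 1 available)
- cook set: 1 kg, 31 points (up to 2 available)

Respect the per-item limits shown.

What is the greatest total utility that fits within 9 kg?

Taking the top-ratio items first gives down jacket + stove + 2×cook set for 247 (9 kg).
Dropping down jacket and stove and cook set frees 8 kg; slotting in binoculars (8 kg) lifts the total to 253 at 9 kg.
No other feasible combination exceeds 253.

253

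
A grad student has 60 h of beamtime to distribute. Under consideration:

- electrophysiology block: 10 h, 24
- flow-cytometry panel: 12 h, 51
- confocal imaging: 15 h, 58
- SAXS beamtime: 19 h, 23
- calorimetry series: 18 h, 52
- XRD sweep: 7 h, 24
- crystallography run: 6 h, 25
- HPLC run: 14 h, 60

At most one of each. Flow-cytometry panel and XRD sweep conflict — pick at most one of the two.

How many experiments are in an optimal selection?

4

Best achievable expected citations is 221.
flow-cytometry panel + confocal imaging + calorimetry series + HPLC run hits 221 at 59 h.
Any selection reaching 221 contains exactly 4 experiments.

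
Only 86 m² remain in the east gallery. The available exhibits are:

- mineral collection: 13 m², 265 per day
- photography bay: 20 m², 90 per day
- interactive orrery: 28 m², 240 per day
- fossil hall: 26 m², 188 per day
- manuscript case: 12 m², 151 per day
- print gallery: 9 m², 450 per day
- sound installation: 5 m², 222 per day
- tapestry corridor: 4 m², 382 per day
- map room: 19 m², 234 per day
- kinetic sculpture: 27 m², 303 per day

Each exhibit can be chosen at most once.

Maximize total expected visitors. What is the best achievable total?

1862

By expected visitors per m²: tapestry corridor 95.50, print gallery 50.00, sound installation 44.40, mineral collection 20.38 lead.
Filling by ratio: mineral collection + photography bay + manuscript case + print gallery + sound installation + tapestry corridor + map room for 1794, with 4 m² left unused.
Using the slack differently, mineral collection + interactive orrery + print gallery + sound installation + tapestry corridor + kinetic sculpture comes to 1862 at 86 m².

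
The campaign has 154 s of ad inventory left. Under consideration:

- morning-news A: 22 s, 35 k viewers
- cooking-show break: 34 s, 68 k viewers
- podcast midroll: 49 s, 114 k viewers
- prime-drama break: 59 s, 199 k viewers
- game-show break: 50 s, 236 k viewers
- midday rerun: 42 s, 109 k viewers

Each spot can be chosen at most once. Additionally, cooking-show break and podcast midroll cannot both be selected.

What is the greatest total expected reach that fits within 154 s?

Taking prime-drama break + game-show break + midday rerun: 151 s used, 544 in expected reach.
Every other selection either busts 154 s or breaks a pairing rule or fails to beat 544.

544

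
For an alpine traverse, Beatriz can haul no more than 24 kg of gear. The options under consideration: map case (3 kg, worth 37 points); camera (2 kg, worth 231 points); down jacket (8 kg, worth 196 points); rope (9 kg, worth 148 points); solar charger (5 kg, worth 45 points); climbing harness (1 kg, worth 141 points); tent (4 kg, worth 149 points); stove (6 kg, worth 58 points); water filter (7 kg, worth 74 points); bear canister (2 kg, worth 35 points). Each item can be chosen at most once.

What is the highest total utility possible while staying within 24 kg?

Ranking by ratio (utility/kg): climbing harness 141.00, camera 115.50, tent 37.25, down jacket 24.50.
The ratio heuristic lands on map case + camera + down jacket + climbing harness + tent + bear canister (789) but leaves 4 kg idle.
The 5 kg tied up in map case and bear canister is better spent on rope — total rises to 865 (24 kg).

865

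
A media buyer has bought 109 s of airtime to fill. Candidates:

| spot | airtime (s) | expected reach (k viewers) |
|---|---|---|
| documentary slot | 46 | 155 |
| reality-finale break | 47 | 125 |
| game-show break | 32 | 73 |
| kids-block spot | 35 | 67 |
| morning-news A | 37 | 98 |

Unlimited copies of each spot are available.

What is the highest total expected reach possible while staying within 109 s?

310

2×documentary slot uses 92 of the 109 s and totals 310.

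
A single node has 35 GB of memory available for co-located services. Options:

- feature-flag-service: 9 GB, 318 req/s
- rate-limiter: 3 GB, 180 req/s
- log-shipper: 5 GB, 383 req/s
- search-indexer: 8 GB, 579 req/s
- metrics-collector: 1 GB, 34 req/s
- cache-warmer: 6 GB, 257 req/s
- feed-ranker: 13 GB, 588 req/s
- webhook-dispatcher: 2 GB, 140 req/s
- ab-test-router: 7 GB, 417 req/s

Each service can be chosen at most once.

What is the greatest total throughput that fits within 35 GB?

2107

Ranking by ratio (throughput/GB): log-shipper 76.60, search-indexer 72.38, webhook-dispatcher 70.00, rate-limiter 60.00.
Greedy by ratio would take rate-limiter + log-shipper + search-indexer + metrics-collector + cache-warmer + webhook-dispatcher + ab-test-router: 32 GB used, total 1990.
Replace rate-limiter and metrics-collector and cache-warmer with feed-ranker: the trade gains 117 net, giving 2107 at 35 GB.
The closest alternative, feature-flag-service + rate-limiter + log-shipper + search-indexer + metrics-collector + webhook-dispatcher + ab-test-router, reaches only 2051.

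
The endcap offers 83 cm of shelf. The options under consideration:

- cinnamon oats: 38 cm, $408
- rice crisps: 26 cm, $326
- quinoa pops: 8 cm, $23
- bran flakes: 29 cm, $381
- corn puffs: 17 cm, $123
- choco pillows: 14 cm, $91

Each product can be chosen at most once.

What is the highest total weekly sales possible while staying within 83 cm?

A density-first pass picks rice crisps + quinoa pops + bran flakes + corn puffs — 853 at 80 cm.
A better packing is cinnamon oats + bran flakes + choco pillows: 81 cm, total 880.

880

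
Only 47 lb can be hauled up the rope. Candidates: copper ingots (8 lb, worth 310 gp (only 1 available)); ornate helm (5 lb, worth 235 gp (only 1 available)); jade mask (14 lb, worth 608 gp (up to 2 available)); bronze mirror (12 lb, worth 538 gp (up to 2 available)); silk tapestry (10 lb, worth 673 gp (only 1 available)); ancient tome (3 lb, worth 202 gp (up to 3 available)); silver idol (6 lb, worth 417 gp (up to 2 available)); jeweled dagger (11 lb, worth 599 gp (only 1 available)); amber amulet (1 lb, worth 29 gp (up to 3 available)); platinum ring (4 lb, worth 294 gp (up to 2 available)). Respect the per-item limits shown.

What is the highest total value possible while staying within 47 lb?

Taking the top-ratio items first gives ornate helm + silk tapestry + 3×ancient tome + 2×silver idol + 3×amber amulet + 2×platinum ring for 3023 (47 lb).
Dropping ornate helm and ancient tome and 3×amber amulet frees 11 lb; slotting in jeweled dagger (11 lb) lifts the total to 3098 at 47 lb.
That's the maximum — no swap from here does better than 3098.

3098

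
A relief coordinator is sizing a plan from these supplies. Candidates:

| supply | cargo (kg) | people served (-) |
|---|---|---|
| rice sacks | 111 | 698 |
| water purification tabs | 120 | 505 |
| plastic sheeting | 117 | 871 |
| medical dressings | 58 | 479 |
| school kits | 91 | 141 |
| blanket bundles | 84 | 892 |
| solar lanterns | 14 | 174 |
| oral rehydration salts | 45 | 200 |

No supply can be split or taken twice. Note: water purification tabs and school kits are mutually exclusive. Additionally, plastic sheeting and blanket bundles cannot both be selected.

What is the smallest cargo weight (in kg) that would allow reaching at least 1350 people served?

Minimise kg subject to total people served ≥ 1350.
Taking medical dressings + blanket bundles gives 1371 (≥ 1350) for 142 kg.
Below 142 kg the best achievable stays under 1350.

142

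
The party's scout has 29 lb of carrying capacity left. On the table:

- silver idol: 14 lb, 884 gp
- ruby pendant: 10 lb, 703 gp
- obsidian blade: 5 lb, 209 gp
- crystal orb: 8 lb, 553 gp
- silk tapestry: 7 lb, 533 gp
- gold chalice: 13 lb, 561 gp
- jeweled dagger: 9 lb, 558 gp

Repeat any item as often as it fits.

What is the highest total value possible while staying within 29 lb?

Ranking by ratio (value/lb): silk tapestry 76.14, ruby pendant 70.30, crystal orb 69.12.
Greedy by ratio would take 4×silk tapestry: 28 lb used, total 2132.
Replace silk tapestry with crystal orb: the trade gains 20 net, giving 2152 at 29 lb.
Every other selection either busts 29 lb or fails to beat 2152.

2152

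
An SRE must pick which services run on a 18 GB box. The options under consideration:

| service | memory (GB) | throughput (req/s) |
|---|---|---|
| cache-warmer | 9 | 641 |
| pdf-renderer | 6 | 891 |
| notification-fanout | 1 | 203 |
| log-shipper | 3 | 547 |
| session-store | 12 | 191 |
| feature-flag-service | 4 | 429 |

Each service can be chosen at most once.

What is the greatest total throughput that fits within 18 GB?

2079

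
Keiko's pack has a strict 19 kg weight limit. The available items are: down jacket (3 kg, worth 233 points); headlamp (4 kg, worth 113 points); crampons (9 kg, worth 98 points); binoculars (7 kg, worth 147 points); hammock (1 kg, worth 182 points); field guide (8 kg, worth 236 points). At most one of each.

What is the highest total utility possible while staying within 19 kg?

798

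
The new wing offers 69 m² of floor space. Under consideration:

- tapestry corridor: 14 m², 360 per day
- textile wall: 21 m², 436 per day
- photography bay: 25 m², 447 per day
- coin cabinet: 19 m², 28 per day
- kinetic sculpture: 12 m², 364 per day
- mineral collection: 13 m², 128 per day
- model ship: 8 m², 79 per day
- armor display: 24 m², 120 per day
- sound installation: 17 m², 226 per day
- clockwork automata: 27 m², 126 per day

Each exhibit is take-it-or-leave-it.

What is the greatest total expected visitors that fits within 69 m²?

A density-first pass picks tapestry corridor + textile wall + kinetic sculpture + sound installation — 1386 at 64 m².
The 21 m² tied up in textile wall is better spent on photography bay — total rises to 1397 (68 m²).

1397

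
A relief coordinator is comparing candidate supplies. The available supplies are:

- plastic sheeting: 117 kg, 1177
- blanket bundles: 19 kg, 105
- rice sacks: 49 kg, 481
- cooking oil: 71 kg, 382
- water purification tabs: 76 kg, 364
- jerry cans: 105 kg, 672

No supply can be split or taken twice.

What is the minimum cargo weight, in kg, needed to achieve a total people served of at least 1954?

237

Need the lightest bundle worth ≥ 1954.
plastic sheeting + rice sacks + cooking oil: 2040 people served at 237 kg.
No combination under 237 kg hits 1954.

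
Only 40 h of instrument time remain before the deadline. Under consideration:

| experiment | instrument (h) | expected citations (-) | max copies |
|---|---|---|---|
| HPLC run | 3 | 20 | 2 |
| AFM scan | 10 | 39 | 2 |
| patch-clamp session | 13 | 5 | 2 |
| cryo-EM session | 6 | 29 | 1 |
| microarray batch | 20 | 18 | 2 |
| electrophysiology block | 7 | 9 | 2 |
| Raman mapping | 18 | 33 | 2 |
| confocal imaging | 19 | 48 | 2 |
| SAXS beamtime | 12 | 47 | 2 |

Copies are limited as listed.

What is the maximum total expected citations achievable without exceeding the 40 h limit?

173

Taking the top-ratio experiments first gives 2×HPLC run + cryo-EM session + 2×SAXS beamtime for 163 (36 h).
Replace cryo-EM session with AFM scan: the trade gains 10 net, giving 173 at 40 h.
Every other selection either busts 40 h or exceeds an availability limit or fails to beat 173.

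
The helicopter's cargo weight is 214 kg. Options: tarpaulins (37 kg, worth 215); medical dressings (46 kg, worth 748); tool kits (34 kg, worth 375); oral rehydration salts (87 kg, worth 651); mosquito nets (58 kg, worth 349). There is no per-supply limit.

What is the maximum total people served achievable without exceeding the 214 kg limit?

Ranking by ratio (people served/kg): medical dressings 16.26, tool kits 11.03, oral rehydration salts 7.48.
Taking the top-ratio supplies first gives 4×medical dressings for 2992 (184 kg).
The 46 kg tied up in medical dressings is better spent on 2×tool kits — total rises to 2994 (206 kg).
The spare 8 kg is too small for any remaining supply, and no exchange beats 2994.

2994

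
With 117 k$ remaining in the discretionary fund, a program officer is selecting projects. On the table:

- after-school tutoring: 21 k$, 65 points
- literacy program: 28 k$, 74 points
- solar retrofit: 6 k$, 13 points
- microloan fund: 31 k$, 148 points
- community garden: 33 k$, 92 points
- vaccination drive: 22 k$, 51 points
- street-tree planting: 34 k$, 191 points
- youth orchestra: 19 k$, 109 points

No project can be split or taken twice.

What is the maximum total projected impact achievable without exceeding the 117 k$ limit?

Ranking by ratio (projected impact/k$): youth orchestra 5.74, street-tree planting 5.62, microloan fund 4.77.
Greedy by ratio would take after-school tutoring + solar retrofit + microloan fund + street-tree planting + youth orchestra: 111 k$ used, total 526.
Replace after-school tutoring and solar retrofit with community garden: the trade gains 14 net, giving 540 at 117 k$.

540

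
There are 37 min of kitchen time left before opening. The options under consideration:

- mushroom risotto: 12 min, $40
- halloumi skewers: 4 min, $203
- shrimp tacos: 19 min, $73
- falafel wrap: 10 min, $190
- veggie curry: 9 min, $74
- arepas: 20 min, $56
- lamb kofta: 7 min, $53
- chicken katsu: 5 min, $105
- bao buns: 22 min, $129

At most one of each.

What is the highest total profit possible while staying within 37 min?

625

Halloumi skewers + falafel wrap + veggie curry + lamb kofta + chicken katsu uses 35 of the 37 min and totals 625.
That's the maximum — no swap from here does better than 625.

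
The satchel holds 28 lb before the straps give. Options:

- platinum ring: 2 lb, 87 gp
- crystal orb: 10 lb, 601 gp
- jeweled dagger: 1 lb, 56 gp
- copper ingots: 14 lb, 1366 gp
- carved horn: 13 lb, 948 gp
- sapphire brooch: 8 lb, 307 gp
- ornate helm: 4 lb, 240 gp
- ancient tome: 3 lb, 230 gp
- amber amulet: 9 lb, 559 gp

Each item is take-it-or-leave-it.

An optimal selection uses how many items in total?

Optimal total is 2370.
One optimal bundle: jeweled dagger + copper ingots + carved horn (28 lb).
Every optimal selection uses 3 items.

3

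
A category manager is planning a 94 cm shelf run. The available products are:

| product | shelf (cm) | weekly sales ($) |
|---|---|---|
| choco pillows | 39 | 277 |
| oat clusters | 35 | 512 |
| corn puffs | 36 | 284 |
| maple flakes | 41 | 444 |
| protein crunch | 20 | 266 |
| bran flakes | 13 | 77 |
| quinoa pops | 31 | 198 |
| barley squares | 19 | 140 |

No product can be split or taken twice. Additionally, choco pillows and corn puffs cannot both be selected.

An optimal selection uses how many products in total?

3

Best achievable weekly sales is 1062.
oat clusters + corn puffs + protein crunch hits 1062 at 91 cm.
Any selection reaching 1062 contains exactly 3 products.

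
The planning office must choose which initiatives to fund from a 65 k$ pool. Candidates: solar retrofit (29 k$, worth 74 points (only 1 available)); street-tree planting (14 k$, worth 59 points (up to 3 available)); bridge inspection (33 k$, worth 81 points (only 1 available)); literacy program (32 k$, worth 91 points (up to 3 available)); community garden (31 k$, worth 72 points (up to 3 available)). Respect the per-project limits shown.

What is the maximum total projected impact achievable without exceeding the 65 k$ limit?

Density check — street-tree planting 4.21, literacy program 2.84, solar retrofit 2.55 are the best per k$.
The ratio heuristic lands on 3×street-tree planting (177) but leaves 23 k$ idle.
The 14 k$ tied up in street-tree planting is better spent on literacy program — total rises to 209 (60 k$).
Every other selection either busts 65 k$ or exceeds an availability limit or fails to beat 209.

209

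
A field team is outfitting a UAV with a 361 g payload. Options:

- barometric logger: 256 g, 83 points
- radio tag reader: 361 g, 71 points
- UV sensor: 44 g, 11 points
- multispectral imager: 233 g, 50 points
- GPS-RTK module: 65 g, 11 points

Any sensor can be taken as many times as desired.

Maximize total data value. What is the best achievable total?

Density check — barometric logger 0.32, UV sensor 0.25, multispectral imager 0.21, radio tag reader 0.20 are the best per g.
Taking barometric logger + 2×UV sensor: 344 g used, 105 in data value.
The spare 17 g is too small for any remaining sensor, and no exchange beats 105.

105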